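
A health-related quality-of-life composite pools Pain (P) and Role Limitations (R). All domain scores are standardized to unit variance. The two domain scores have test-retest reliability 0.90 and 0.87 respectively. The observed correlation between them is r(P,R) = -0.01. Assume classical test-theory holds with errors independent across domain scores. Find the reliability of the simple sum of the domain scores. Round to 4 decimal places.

0.8838

Var(P+R) = 2 + 2·[(-0.01)] = 2 − 0.02 = 1.98.
Under uncorrelated errors the observed covariances equal the true-score covariances, so only the own-variance terms attenuate.
True-score variance = [0.90 + 0.87] − 0.02 = 1.77 − 0.02 = 1.75.
Reliability = 1.75 / 1.98 = 0.8838.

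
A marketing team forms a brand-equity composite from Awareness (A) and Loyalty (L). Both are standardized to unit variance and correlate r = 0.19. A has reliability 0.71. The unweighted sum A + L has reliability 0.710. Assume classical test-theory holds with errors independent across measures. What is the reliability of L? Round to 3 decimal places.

Var(A+L) = 2 + 2·0.19 = 2.380.
True-score variance = ρ_A + ρ_L + 2·0.19, so 0.710 = (0.71 + ρ_L + 0.38) / 2.380.
ρ_L = 0.710·2.380 − 0.71 − 0.38 = 0.600.

0.600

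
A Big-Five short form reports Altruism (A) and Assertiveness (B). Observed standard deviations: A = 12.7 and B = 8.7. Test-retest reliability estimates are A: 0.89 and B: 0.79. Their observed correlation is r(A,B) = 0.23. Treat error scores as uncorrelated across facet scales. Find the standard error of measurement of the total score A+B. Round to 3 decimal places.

Var(total) = 236.98 + 50.8254 = 287.805.
True-score variance = 203.343 + 50.8254 = 254.169, so reliability = 0.8831.
Error variance = 287.805 − 254.169 = 33.6368; SEM = √33.6368 = 5.800.

5.800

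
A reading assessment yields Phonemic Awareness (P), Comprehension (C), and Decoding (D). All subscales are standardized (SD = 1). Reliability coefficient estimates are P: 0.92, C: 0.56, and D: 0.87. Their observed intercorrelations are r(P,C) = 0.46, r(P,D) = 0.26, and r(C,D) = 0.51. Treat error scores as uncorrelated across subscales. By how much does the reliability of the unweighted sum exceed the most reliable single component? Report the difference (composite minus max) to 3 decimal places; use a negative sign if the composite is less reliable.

-0.039

Var(sum) = 3 + 2.46 = 5.46; true-score variance = 2.35 + 2.46 = 4.81; composite reliability = 0.8810.
Max component reliability = 0.9200.
Difference = 0.8810 − 0.9200 = -0.039.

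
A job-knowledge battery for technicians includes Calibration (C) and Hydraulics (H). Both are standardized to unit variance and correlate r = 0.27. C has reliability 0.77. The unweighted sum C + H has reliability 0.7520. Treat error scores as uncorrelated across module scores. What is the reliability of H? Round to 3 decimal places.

0.600

Var(C+H) = 2 + 2·0.27 = 2.540.
True-score variance = ρ_C + ρ_H + 2·0.27, so 0.7520 = (0.77 + ρ_H + 0.54) / 2.540.
ρ_H = 0.7520·2.540 − 0.77 − 0.54 = 0.600.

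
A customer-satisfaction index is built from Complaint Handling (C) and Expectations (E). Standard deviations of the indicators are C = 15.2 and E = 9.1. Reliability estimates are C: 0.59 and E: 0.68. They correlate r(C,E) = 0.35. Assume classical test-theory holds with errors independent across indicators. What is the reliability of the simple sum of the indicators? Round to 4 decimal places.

0.7048

Var(C+E) = 15.2² + 9.1² + 2·[15.2·9.1·0.35] = 313.85 + 96.824 = 410.674.
Because errors are independent across components, Cov(Tᵢ,Tⱼ) = Cov(Xᵢ,Xⱼ); the off-diagonal part of the true-score variance is the same as above.
True-score variance = [15.2²·0.59 + 9.1²·0.68] + 96.824 = 192.624 + 96.824 = 289.448.
Reliability = 289.448 / 410.674 = 0.7048.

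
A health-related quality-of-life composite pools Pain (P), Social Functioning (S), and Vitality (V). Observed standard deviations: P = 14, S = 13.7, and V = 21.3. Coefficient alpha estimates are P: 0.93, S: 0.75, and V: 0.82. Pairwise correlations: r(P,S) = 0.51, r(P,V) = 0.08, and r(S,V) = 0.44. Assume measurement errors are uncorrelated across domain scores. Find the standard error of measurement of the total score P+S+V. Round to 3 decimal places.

11.929

Var(total) = 837.38 + 500.141 = 1337.52.
True-score variance = 695.073 + 500.141 = 1195.21, so reliability = 0.8936.
Error variance = 1337.52 − 1195.21 = 142.307; SEM = √142.307 = 11.929.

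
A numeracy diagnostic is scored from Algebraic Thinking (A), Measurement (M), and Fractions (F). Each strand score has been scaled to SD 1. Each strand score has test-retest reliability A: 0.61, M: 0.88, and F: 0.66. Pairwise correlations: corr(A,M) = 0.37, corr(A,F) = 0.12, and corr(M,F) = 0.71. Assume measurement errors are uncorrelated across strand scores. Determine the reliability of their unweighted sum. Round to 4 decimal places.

0.8426

Var(A+M+F) = 3 + 2·[0.37 + 0.12 + 0.71] = 3 + 2.4 = 5.4.
With uncorrelated errors the cross-covariances are all true-score covariance, so they carry over unchanged; only the diagonal terms shrink to ρᵢσᵢ².
True-score variance = [0.61 + 0.88 + 0.66] + 2.4 = 2.15 + 2.4 = 4.55.
Reliability = 4.55 / 5.4 = 0.8426.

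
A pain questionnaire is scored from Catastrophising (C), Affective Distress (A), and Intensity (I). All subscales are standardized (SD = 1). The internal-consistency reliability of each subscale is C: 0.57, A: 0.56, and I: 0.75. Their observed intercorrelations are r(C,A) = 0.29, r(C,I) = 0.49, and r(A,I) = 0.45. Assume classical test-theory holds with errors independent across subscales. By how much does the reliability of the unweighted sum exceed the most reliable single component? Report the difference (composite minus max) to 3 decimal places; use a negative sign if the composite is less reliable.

0.045

Var(sum) = 3 + 2.46 = 5.46; true-score variance = 1.88 + 2.46 = 4.34; composite reliability = 0.7949.
Max component reliability = 0.7500.
Difference = 0.7949 − 0.7500 = 0.045.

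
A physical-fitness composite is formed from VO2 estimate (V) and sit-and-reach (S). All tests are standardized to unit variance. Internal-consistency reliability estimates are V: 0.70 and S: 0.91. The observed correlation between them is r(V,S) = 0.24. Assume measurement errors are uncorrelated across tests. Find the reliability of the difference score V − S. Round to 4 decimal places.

Var(V−S) = 1 + 1 − 2·0.24 = 2 − 0.48 = 1.52.
Under uncorrelated errors the observed covariances equal the true-score covariances, so only the own-variance terms attenuate.
True-score variance = [0.70 + 0.91] − 0.48 = 1.61 − 0.48 = 1.13.
Reliability = 1.13 / 1.52 = 0.7434.

0.7434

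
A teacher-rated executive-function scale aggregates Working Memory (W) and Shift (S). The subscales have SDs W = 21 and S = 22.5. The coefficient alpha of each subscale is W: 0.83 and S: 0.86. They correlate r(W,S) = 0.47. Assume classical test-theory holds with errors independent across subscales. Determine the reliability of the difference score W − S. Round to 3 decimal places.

Var(W−S) = 21² + 22.5² − 2·21·22.5·0.47 = 947.25 − 444.15 = 503.1.
With uncorrelated errors the cross-covariances are all true-score covariance, so they carry over unchanged; only the diagonal terms shrink to ρᵢσᵢ².
True-score variance = [21²·0.83 + 22.5²·0.86] − 444.15 = 801.405 − 444.15 = 357.255.
Reliability = 357.255 / 503.1 = 0.710.

0.710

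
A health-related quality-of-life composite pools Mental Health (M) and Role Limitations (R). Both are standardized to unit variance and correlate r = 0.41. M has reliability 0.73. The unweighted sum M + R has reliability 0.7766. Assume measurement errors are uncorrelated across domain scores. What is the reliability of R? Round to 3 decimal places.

0.640

Var(M+R) = 2 + 2·0.41 = 2.820.
True-score variance = ρ_M + ρ_R + 2·0.41, so 0.7766 = (0.73 + ρ_R + 0.82) / 2.820.
ρ_R = 0.7766·2.820 − 0.73 − 0.82 = 0.640.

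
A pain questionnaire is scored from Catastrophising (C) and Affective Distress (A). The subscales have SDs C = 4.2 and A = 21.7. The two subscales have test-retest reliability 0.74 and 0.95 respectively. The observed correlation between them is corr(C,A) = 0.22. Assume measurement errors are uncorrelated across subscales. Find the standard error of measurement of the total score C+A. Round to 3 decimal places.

5.304

Var(total) = 488.53 + 40.1016 = 528.632.
True-score variance = 460.399 + 40.1016 = 500.501, so reliability = 0.9468.
Error variance = 528.632 − 500.501 = 28.1309; SEM = √28.1309 = 5.304.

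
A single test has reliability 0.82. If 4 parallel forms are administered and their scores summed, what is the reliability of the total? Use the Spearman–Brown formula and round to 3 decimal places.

ρ_k = kρ / (1 + (k−1)ρ) = 4·0.82 / (1 + 3·0.82) = 3.280 / 3.460 = 0.948.

0.948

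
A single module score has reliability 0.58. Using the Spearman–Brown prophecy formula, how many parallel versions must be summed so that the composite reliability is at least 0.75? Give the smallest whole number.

3

k ≥ ρ*(1−ρ₁)/(ρ₁(1−ρ*)) = 0.75·0.42 / (0.58·0.25) = 2.172.
Smallest integer k = 3.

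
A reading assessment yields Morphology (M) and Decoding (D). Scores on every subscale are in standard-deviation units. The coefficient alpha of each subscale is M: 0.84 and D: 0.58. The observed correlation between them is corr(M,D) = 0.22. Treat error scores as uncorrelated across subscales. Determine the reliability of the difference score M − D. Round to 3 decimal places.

Var(M−D) = 1 + 1 − 2·0.22 = 2 − 0.44 = 1.56.
With uncorrelated errors the cross-covariances are all true-score covariance, so they carry over unchanged; only the diagonal terms shrink to ρᵢσᵢ².
True-score variance = [0.84 + 0.58] − 0.44 = 1.42 − 0.44 = 0.98.
Reliability = 0.98 / 1.56 = 0.628.

0.628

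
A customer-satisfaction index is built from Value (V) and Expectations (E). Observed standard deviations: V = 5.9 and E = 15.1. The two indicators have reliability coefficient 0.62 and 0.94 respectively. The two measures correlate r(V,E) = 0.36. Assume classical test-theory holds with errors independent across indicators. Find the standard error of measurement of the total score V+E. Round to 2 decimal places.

5.19

Var(total) = 262.82 + 64.1448 = 326.965.
True-score variance = 235.912 + 64.1448 = 300.056, so reliability = 0.9177.
Error variance = 326.965 − 300.056 = 26.9084; SEM = √26.9084 = 5.19.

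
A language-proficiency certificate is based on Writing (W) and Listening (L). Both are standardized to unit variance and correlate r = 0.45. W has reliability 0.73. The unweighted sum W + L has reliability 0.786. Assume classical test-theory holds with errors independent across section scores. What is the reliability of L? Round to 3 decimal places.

0.649

Var(W+L) = 2 + 2·0.45 = 2.900.
True-score variance = ρ_W + ρ_L + 2·0.45, so 0.786 = (0.73 + ρ_L + 0.90) / 2.900.
ρ_L = 0.786·2.900 − 0.73 − 0.90 = 0.649.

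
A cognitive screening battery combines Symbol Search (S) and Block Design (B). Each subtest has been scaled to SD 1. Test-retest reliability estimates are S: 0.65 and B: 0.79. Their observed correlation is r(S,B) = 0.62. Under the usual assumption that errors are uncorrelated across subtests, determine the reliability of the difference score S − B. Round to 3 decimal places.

0.263

Var(S−B) = 1 + 1 − 2·0.62 = 2 − 1.24 = 0.76.
With uncorrelated errors the cross-covariances are all true-score covariance, so they carry over unchanged; only the diagonal terms shrink to ρᵢσᵢ².
True-score variance = [0.65 + 0.79] − 1.24 = 1.44 − 1.24 = 0.2.
Reliability = 0.2 / 0.76 = 0.263.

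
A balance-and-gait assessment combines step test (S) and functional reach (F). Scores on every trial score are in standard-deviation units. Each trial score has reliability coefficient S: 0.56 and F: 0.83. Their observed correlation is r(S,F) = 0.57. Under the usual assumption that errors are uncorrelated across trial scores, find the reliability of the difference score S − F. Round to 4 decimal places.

0.2907

Var(S−F) = 1 + 1 − 2·0.57 = 2 − 1.14 = 0.86.
With uncorrelated errors the cross-covariances are all true-score covariance, so they carry over unchanged; only the diagonal terms shrink to ρᵢσᵢ².
True-score variance = [0.56 + 0.83] − 1.14 = 1.39 − 1.14 = 0.25.
Reliability = 0.25 / 0.86 = 0.2907.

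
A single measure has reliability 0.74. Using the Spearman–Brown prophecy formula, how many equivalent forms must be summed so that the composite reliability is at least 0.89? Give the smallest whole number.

k ≥ ρ*(1−ρ₁)/(ρ₁(1−ρ*)) = 0.89·0.26 / (0.74·0.11) = 2.843.
Smallest integer k = 3.

3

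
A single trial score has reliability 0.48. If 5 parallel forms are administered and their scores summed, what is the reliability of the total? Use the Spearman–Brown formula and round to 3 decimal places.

ρ_k = kρ / (1 + (k−1)ρ) = 5·0.48 / (1 + 4·0.48) = 2.400 / 2.920 = 0.822.

0.822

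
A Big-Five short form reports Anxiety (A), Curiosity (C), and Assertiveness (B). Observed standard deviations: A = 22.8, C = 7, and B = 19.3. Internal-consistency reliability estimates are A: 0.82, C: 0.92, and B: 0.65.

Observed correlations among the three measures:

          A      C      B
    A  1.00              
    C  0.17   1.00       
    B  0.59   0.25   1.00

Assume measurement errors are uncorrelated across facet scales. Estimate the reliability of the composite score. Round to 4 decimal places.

0.8560

Var(A+C+B) = 22.8² + 7² + 19.3² + 2·[22.8·7·0.17 + 22.8·19.3·0.59 + 7·19.3·0.25] = 941.33 + 641.061 = 1582.39.
Because errors are independent across components, Cov(Tᵢ,Tⱼ) = Cov(Xᵢ,Xⱼ); the off-diagonal part of the true-score variance is the same as above.
True-score variance = [22.8²·0.82 + 7²·0.92 + 19.3²·0.65] + 641.061 = 713.467 + 641.061 = 1354.53.
Reliability = 1354.53 / 1582.39 = 0.8560.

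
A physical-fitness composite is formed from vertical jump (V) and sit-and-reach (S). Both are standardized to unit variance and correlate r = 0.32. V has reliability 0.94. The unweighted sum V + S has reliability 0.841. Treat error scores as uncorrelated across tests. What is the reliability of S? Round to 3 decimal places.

0.640

Var(V+S) = 2 + 2·0.32 = 2.640.
True-score variance = ρ_V + ρ_S + 2·0.32, so 0.841 = (0.94 + ρ_S + 0.64) / 2.640.
ρ_S = 0.841·2.640 − 0.94 − 0.64 = 0.640.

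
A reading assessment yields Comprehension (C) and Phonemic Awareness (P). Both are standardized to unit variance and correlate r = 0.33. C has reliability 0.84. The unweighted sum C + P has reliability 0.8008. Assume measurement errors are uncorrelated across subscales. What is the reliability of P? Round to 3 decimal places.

0.630

Var(C+P) = 2 + 2·0.33 = 2.660.
True-score variance = ρ_C + ρ_P + 2·0.33, so 0.8008 = (0.84 + ρ_P + 0.66) / 2.660.
ρ_P = 0.8008·2.660 − 0.84 − 0.66 = 0.630.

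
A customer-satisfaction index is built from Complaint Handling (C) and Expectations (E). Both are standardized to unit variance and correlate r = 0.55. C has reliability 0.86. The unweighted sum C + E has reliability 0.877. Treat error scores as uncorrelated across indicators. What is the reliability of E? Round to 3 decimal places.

Var(C+E) = 2 + 2·0.55 = 3.100.
True-score variance = ρ_C + ρ_E + 2·0.55, so 0.877 = (0.86 + ρ_E + 1.10) / 3.100.
ρ_E = 0.877·3.100 − 0.86 − 1.10 = 0.759.

0.759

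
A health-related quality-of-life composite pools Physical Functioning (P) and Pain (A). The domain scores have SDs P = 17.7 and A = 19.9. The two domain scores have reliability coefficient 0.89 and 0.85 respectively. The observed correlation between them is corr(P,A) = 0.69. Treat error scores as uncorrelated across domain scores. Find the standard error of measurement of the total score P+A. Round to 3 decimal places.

Var(total) = 709.3 + 486.077 = 1195.38.
True-score variance = 615.437 + 486.077 = 1101.51, so reliability = 0.9215.
Error variance = 1195.38 − 1101.51 = 93.8634; SEM = √93.8634 = 9.688.

9.688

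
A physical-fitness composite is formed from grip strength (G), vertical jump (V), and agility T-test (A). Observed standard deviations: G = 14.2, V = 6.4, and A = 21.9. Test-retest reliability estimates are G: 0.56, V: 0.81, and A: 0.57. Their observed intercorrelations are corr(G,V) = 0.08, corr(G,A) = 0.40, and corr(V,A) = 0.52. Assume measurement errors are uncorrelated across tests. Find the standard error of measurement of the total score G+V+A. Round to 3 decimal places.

Var(total) = 722.21 + 409.091 = 1131.3.
True-score variance = 419.474 + 409.091 = 828.565, so reliability = 0.7324.
Error variance = 1131.3 − 828.565 = 302.736; SEM = √302.736 = 17.399.

17.399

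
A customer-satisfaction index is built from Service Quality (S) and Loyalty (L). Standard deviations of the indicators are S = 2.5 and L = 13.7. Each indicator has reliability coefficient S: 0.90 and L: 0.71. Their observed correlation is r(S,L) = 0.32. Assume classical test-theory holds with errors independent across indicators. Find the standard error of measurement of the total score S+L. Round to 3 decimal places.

Var(total) = 193.94 + 21.92 = 215.86.
True-score variance = 138.885 + 21.92 = 160.805, so reliability = 0.7449.
Error variance = 215.86 − 160.805 = 55.0551; SEM = √55.0551 = 7.420.

7.420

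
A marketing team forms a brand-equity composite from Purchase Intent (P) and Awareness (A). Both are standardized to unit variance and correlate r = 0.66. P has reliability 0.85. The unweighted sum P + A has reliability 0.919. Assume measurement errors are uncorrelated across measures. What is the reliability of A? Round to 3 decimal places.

Var(P+A) = 2 + 2·0.66 = 3.320.
True-score variance = ρ_P + ρ_A + 2·0.66, so 0.919 = (0.85 + ρ_A + 1.32) / 3.320.
ρ_A = 0.919·3.320 − 0.85 − 1.32 = 0.881.

0.881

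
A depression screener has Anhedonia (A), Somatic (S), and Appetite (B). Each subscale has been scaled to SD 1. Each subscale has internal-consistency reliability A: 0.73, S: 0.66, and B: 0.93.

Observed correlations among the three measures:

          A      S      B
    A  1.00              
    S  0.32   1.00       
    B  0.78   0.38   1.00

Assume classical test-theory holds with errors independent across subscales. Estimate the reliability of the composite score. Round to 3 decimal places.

0.886

Var(A+S+B) = 3 + 2·[0.32 + 0.78 + 0.38] = 3 + 2.96 = 5.96.
Under uncorrelated errors the observed covariances equal the true-score covariances, so only the own-variance terms attenuate.
True-score variance = [0.73 + 0.66 + 0.93] + 2.96 = 2.32 + 2.96 = 5.28.
Reliability = 5.28 / 5.96 = 0.886.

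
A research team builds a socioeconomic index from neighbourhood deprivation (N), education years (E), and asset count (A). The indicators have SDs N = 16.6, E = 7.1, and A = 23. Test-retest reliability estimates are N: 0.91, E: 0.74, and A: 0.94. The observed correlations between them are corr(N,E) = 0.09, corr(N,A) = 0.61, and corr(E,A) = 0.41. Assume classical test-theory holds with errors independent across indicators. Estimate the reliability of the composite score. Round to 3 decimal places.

Var(N+E+A) = 16.6² + 7.1² + 23² + 2·[16.6·7.1·0.09 + 16.6·23·0.61 + 7.1·23·0.41] = 854.97 + 620.917 = 1475.89.
Because errors are independent across components, Cov(Tᵢ,Tⱼ) = Cov(Xᵢ,Xⱼ); the off-diagonal part of the true-score variance is the same as above.
True-score variance = [16.6²·0.91 + 7.1²·0.74 + 23²·0.94] + 620.917 = 785.323 + 620.917 = 1406.24.
Reliability = 1406.24 / 1475.89 = 0.953.

0.953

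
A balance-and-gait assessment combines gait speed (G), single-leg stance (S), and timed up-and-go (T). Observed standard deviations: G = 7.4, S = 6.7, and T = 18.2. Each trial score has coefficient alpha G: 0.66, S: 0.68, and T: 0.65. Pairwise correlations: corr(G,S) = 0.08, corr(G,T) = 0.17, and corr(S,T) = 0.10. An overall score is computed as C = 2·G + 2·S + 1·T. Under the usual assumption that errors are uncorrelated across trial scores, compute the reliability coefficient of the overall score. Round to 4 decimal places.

0.7252

Var(C) = 2²·7.4² + 2²·6.7² + 18.2² + 2·[4·7.4·6.7·0.08 + 2·7.4·18.2·0.17 + 2·6.7·18.2·0.10] = 729.84 + 172.09 = 901.93.
Because errors are independent across components, Cov(Tᵢ,Tⱼ) = Cov(Xᵢ,Xⱼ); the off-diagonal part of the true-score variance is the same as above.
True-score variance = [2²·7.4²·0.66 + 2²·6.7²·0.68 + 18.2²·0.65] + 172.09 = 481.973 + 172.09 = 654.063.
Reliability = 654.063 / 901.93 = 0.7252.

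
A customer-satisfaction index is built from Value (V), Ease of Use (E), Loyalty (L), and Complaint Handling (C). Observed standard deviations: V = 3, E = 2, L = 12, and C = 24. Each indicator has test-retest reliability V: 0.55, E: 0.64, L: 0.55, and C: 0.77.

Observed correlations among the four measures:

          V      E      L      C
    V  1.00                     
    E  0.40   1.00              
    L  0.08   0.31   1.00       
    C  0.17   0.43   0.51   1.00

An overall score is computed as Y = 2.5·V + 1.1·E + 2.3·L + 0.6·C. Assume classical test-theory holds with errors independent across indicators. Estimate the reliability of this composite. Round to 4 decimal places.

Var(Y) = 2.5²·3² + 1.1²·2² + 2.3²·12² + 0.6²·24² + 2·[2.75·3·2·0.40 + 5.75·3·12·0.08 + 1.5·3·24·0.17 + 2.53·2·12·0.31 + 0.66·2·24·0.43 + 1.38·12·24·0.51] = 1030.21 + 553.32 = 1583.53.
Under uncorrelated errors the observed covariances equal the true-score covariances, so only the own-variance terms attenuate.
True-score variance = [2.5²·3²·0.55 + 1.1²·2²·0.64 + 2.3²·12²·0.55 + 0.6²·24²·0.77] + 553.32 = 612.67 + 553.32 = 1165.99.
Reliability = 1165.99 / 1583.53 = 0.7363.

0.7363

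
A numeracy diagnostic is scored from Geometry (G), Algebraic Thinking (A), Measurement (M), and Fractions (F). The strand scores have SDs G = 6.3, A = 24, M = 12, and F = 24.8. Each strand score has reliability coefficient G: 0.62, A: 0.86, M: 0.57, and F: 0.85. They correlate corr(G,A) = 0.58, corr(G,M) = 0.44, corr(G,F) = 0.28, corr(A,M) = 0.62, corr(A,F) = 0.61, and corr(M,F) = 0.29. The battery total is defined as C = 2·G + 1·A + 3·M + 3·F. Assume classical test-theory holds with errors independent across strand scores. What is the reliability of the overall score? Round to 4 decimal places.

Var(C) = 2²·6.3² + 24² + 3²·12² + 3²·24.8² + 2·[2·6.3·24·0.58 + 6·6.3·12·0.44 + 6·6.3·24.8·0.28 + 3·24·12·0.62 + 3·24·24.8·0.61 + 9·12·24.8·0.29] = 7566.12 + 6078.18 = 13644.3.
Because errors are independent across components, Cov(Tᵢ,Tⱼ) = Cov(Xᵢ,Xⱼ); the off-diagonal part of the true-score variance is the same as above.
True-score variance = [2²·6.3²·0.62 + 24²·0.86 + 3²·12²·0.57 + 3²·24.8²·0.85] + 6078.18 = 6037.57 + 6078.18 = 12115.7.
Reliability = 12115.7 / 13644.3 = 0.8880.

0.8880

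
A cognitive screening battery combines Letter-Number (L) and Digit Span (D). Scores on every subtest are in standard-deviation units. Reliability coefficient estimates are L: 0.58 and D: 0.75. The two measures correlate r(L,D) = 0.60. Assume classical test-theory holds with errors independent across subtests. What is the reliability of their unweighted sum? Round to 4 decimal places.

0.7906

Var(L+D) = 2 + 2·[0.60] = 2 + 1.2 = 3.2.
Because errors are independent across components, Cov(Tᵢ,Tⱼ) = Cov(Xᵢ,Xⱼ); the off-diagonal part of the true-score variance is the same as above.
True-score variance = [0.58 + 0.75] + 1.2 = 1.33 + 1.2 = 2.53.
Reliability = 2.53 / 3.2 = 0.7906.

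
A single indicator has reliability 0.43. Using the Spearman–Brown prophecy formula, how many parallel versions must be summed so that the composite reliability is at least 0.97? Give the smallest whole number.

k ≥ ρ*(1−ρ₁)/(ρ₁(1−ρ*)) = 0.97·0.57 / (0.43·0.03) = 42.860.
Smallest integer k = 43.

43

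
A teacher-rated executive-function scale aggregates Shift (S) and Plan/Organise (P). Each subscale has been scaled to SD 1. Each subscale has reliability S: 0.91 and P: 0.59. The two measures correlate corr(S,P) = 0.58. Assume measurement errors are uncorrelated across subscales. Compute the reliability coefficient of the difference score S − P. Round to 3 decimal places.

0.405

Var(S−P) = 1 + 1 − 2·0.58 = 2 − 1.16 = 0.84.
Because errors are independent across components, Cov(Tᵢ,Tⱼ) = Cov(Xᵢ,Xⱼ); the off-diagonal part of the true-score variance is the same as above.
True-score variance = [0.91 + 0.59] − 1.16 = 1.5 − 1.16 = 0.34.
Reliability = 0.34 / 0.84 = 0.405.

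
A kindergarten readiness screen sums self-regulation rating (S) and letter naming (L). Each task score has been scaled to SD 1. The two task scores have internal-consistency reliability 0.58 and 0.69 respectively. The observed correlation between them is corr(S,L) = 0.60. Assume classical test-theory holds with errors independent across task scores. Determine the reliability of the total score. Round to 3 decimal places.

0.772

Var(S+L) = 2 + 2·[0.60] = 2 + 1.2 = 3.2.
With uncorrelated errors the cross-covariances are all true-score covariance, so they carry over unchanged; only the diagonal terms shrink to ρᵢσᵢ².
True-score variance = [0.58 + 0.69] + 1.2 = 1.27 + 1.2 = 2.47.
Reliability = 2.47 / 3.2 = 0.772.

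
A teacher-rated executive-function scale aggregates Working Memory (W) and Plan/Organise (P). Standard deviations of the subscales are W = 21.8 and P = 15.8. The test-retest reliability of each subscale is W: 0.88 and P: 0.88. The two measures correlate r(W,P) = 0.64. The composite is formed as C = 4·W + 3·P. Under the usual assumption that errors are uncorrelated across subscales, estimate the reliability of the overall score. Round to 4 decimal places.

0.9219

Var(C) = 4²·21.8² + 3²·15.8² + 2·[12·21.8·15.8·0.64] = 9850.6 + 5290.6 = 15141.2.
Under uncorrelated errors the observed covariances equal the true-score covariances, so only the own-variance terms attenuate.
True-score variance = [4²·21.8²·0.88 + 3²·15.8²·0.88] + 5290.6 = 8668.53 + 5290.6 = 13959.1.
Reliability = 13959.1 / 15141.2 = 0.9219.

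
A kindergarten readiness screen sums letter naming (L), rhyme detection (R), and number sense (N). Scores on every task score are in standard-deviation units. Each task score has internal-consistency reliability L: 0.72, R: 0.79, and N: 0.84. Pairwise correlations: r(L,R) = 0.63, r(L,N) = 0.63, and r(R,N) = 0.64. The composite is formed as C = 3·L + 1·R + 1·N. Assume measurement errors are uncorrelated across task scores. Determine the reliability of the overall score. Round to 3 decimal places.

Var(C) = 3² + 1 + 1 + 2·[3·0.63 + 3·0.63 + 0.64] = 11 + 8.84 = 19.84.
Under uncorrelated errors the observed covariances equal the true-score covariances, so only the own-variance terms attenuate.
True-score variance = [3²·0.72 + 0.79 + 0.84] + 8.84 = 8.11 + 8.84 = 16.95.
Reliability = 16.95 / 19.84 = 0.854.

0.854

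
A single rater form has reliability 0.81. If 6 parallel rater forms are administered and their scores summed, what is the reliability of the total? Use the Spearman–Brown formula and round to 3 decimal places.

ρ_k = kρ / (1 + (k−1)ρ) = 6·0.81 / (1 + 5·0.81) = 4.860 / 5.050 = 0.962.

0.962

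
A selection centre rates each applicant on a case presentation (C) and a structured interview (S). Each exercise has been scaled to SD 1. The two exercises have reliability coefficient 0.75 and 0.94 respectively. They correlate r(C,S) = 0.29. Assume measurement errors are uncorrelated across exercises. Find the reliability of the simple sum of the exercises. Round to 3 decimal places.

Var(C+S) = 2 + 2·[0.29] = 2 + 0.58 = 2.58.
With uncorrelated errors the cross-covariances are all true-score covariance, so they carry over unchanged; only the diagonal terms shrink to ρᵢσᵢ².
True-score variance = [0.75 + 0.94] + 0.58 = 1.69 + 0.58 = 2.27.
Reliability = 2.27 / 2.58 = 0.880.

0.880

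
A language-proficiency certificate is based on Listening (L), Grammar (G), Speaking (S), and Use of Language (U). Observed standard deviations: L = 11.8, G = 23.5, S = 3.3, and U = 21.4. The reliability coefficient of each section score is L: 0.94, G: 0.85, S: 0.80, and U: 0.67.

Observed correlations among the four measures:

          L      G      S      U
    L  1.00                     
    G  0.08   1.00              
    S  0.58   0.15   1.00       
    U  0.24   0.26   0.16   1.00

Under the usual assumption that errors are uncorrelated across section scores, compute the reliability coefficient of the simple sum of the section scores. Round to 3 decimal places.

Var(L+G+S+U) = 11.8² + 23.5² + 3.3² + 21.4² + 2·[11.8·23.5·0.08 + 11.8·3.3·0.58 + 11.8·21.4·0.24 + 23.5·3.3·0.15 + 23.5·21.4·0.26 + 3.3·21.4·0.16] = 1160.34 + 518.119 = 1678.46.
Under uncorrelated errors the observed covariances equal the true-score covariances, so only the own-variance terms attenuate.
True-score variance = [11.8²·0.94 + 23.5²·0.85 + 3.3²·0.80 + 21.4²·0.67] + 518.119 = 915.843 + 518.119 = 1433.96.
Reliability = 1433.96 / 1678.46 = 0.854.

0.854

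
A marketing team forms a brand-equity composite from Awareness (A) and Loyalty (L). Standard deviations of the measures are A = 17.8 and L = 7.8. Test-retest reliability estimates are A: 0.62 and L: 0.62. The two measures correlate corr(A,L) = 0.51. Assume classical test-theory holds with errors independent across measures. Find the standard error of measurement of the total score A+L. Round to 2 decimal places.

Var(total) = 377.68 + 141.617 = 519.297.
True-score variance = 234.162 + 141.617 = 375.778, so reliability = 0.7236.
Error variance = 519.297 − 375.778 = 143.518; SEM = √143.518 = 11.98.

11.98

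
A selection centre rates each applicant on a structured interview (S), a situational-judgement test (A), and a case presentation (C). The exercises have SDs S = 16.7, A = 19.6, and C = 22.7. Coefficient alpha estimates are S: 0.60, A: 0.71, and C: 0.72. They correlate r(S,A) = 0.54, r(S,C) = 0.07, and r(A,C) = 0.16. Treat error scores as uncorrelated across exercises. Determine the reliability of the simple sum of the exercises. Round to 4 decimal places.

Var(S+A+C) = 16.7² + 19.6² + 22.7² + 2·[16.7·19.6·0.54 + 16.7·22.7·0.07 + 19.6·22.7·0.16] = 1178.34 + 548.953 = 1727.29.
Under uncorrelated errors the observed covariances equal the true-score covariances, so only the own-variance terms attenuate.
True-score variance = [16.7²·0.60 + 19.6²·0.71 + 22.7²·0.72] + 548.953 = 811.096 + 548.953 = 1360.05.
Reliability = 1360.05 / 1727.29 = 0.7874.

0.7874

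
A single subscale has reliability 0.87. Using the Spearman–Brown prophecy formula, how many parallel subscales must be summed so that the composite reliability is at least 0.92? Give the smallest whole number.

k ≥ ρ*(1−ρ₁)/(ρ₁(1−ρ*)) = 0.92·0.13 / (0.87·0.08) = 1.718.
Smallest integer k = 2.

2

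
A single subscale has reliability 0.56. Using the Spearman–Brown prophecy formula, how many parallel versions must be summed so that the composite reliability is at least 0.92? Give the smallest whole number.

10

k ≥ ρ*(1−ρ₁)/(ρ₁(1−ρ*)) = 0.92·0.44 / (0.56·0.08) = 9.036.
Smallest integer k = 10.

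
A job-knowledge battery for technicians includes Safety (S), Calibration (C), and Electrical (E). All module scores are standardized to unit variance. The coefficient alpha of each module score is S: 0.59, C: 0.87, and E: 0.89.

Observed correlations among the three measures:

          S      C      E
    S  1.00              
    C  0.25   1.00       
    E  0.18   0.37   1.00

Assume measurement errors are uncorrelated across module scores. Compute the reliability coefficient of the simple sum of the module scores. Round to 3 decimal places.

0.859

Var(S+C+E) = 3 + 2·[0.25 + 0.18 + 0.37] = 3 + 1.6 = 4.6.
With uncorrelated errors the cross-covariances are all true-score covariance, so they carry over unchanged; only the diagonal terms shrink to ρᵢσᵢ².
True-score variance = [0.59 + 0.87 + 0.89] + 1.6 = 2.35 + 1.6 = 3.95.
Reliability = 3.95 / 4.6 = 0.859.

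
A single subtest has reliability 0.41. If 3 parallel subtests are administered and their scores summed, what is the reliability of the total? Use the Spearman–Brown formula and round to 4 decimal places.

ρ_k = kρ / (1 + (k−1)ρ) = 3·0.41 / (1 + 2·0.41) = 1.230 / 1.820 = 0.6758.

0.6758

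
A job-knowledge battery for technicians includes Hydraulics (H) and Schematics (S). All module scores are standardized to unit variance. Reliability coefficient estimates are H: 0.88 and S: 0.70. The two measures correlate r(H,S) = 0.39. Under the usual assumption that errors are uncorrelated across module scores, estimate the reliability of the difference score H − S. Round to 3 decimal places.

Var(H−S) = 1 + 1 − 2·0.39 = 2 − 0.78 = 1.22.
With uncorrelated errors the cross-covariances are all true-score covariance, so they carry over unchanged; only the diagonal terms shrink to ρᵢσᵢ².
True-score variance = [0.88 + 0.70] − 0.78 = 1.58 − 0.78 = 0.8.
Reliability = 0.8 / 1.22 = 0.656.

0.656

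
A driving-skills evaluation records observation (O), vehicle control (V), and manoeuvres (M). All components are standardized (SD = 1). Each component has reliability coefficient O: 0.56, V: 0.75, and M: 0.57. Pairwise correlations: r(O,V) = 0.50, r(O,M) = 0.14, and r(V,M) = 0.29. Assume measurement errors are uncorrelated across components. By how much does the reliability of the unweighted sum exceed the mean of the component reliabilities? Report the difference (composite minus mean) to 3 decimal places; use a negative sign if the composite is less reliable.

Var(sum) = 3 + 1.86 = 4.86; true-score variance = 1.88 + 1.86 = 3.74; composite reliability = 0.7695.
Mean component reliability = 0.6267.
Difference = 0.7695 − 0.6267 = 0.143.

0.143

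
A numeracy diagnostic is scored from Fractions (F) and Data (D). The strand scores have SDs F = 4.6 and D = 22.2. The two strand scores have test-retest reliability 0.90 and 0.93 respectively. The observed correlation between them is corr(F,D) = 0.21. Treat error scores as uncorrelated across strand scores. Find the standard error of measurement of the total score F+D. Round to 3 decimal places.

Var(total) = 514 + 42.8904 = 556.89.
True-score variance = 477.385 + 42.8904 = 520.276, so reliability = 0.9343.
Error variance = 556.89 − 520.276 = 36.6148; SEM = √36.6148 = 6.051.

6.051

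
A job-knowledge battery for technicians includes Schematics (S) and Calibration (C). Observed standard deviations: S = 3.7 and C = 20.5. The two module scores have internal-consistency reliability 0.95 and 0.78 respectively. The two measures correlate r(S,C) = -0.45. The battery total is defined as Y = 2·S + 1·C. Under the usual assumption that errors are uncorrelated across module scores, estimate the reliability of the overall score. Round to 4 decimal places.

0.7188

Var(Y) = 2²·3.7² + 20.5² + 2·[2·3.7·20.5·(-0.45)] = 475.01 − 136.53 = 338.48.
Under uncorrelated errors the observed covariances equal the true-score covariances, so only the own-variance terms attenuate.
True-score variance = [2²·3.7²·0.95 + 20.5²·0.78] − 136.53 = 379.817 − 136.53 = 243.287.
Reliability = 243.287 / 338.48 = 0.7188.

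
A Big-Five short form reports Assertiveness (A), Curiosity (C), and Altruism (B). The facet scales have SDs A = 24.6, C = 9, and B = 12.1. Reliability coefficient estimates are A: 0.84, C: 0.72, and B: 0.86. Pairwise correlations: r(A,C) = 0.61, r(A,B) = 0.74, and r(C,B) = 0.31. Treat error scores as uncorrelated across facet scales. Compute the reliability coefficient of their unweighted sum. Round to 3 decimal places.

0.913

Var(A+C+B) = 24.6² + 9² + 12.1² + 2·[24.6·9·0.61 + 24.6·12.1·0.74 + 9·12.1·0.31] = 832.57 + 778.163 = 1610.73.
Because errors are independent across components, Cov(Tᵢ,Tⱼ) = Cov(Xᵢ,Xⱼ); the off-diagonal part of the true-score variance is the same as above.
True-score variance = [24.6²·0.84 + 9²·0.72 + 12.1²·0.86] + 778.163 = 692.567 + 778.163 = 1470.73.
Reliability = 1470.73 / 1610.73 = 0.913.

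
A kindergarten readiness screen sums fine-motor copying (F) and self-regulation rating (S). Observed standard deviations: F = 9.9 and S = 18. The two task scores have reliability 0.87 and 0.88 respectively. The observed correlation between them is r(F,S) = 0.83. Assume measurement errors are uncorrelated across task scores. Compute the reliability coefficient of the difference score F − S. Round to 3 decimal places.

0.591

Var(F−S) = 9.9² + 18² − 2·9.9·18·0.83 = 422.01 − 295.812 = 126.198.
With uncorrelated errors the cross-covariances are all true-score covariance, so they carry over unchanged; only the diagonal terms shrink to ρᵢσᵢ².
True-score variance = [9.9²·0.87 + 18²·0.88] − 295.812 = 370.389 − 295.812 = 74.5767.
Reliability = 74.5767 / 126.198 = 0.591.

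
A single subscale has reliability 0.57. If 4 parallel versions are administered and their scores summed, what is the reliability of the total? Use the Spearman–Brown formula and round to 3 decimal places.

ρ_k = kρ / (1 + (k−1)ρ) = 4·0.57 / (1 + 3·0.57) = 2.280 / 2.710 = 0.841.

0.841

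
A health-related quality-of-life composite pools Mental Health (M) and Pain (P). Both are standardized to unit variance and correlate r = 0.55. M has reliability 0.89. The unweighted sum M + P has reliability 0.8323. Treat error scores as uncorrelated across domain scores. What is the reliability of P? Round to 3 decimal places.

0.590

Var(M+P) = 2 + 2·0.55 = 3.100.
True-score variance = ρ_M + ρ_P + 2·0.55, so 0.8323 = (0.89 + ρ_P + 1.10) / 3.100.
ρ_P = 0.8323·3.100 − 0.89 − 1.10 = 0.590.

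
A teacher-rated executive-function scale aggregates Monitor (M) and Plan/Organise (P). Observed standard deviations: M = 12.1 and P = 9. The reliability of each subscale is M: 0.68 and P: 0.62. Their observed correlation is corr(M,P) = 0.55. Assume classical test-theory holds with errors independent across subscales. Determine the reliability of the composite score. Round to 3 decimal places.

Var(M+P) = 12.1² + 9² + 2·[12.1·9·0.55] = 227.41 + 119.79 = 347.2.
With uncorrelated errors the cross-covariances are all true-score covariance, so they carry over unchanged; only the diagonal terms shrink to ρᵢσᵢ².
True-score variance = [12.1²·0.68 + 9²·0.62] + 119.79 = 149.779 + 119.79 = 269.569.
Reliability = 269.569 / 347.2 = 0.776.

0.776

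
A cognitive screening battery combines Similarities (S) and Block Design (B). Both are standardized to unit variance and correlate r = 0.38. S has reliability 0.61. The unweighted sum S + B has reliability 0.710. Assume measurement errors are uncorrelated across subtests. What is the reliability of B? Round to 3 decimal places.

0.590

Var(S+B) = 2 + 2·0.38 = 2.760.
True-score variance = ρ_S + ρ_B + 2·0.38, so 0.710 = (0.61 + ρ_B + 0.76) / 2.760.
ρ_B = 0.710·2.760 − 0.61 − 0.76 = 0.590.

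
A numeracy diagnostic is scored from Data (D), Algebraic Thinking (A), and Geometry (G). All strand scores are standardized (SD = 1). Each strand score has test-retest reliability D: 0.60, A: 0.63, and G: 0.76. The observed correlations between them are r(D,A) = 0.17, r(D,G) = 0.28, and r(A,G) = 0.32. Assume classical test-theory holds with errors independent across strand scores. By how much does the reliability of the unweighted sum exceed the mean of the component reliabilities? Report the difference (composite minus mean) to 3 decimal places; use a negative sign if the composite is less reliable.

Var(sum) = 3 + 1.54 = 4.54; true-score variance = 1.99 + 1.54 = 3.53; composite reliability = 0.7775.
Mean component reliability = 0.6633.
Difference = 0.7775 − 0.6633 = 0.114.

0.114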